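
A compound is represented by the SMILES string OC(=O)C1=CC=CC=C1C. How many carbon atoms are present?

Count every carbon token in the SMILES (each C, including those in ring-closure positions and inside branches).
Carbon count: 8.

8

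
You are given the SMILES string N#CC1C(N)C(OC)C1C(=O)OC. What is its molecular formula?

C8H12N2O3

Walk through each heavy atom and fill implicit hydrogens from standard valence (C 4, N 3, O 2, S 2, halogen 1):
  atom 1: N, bond orders sum to 3 (valence 3) → 0 H
  atom 2: C, bond orders sum to 4 (valence 4) → 0 H
  atom 3: C, bond orders sum to 3 (valence 4) → 1 H
  atom 4: C, bond orders sum to 3 (valence 4) → 1 H
  atom 5: N, bond orders sum to 1 (valence 3) → 2 H
  atom 6: C, bond orders sum to 3 (valence 4) → 1 H
  atom 7: O, bond orders sum to 2 (valence 2) → 0 H
  atom 8: C, bond orders sum to 1 (valence 4) → 3 H
  atom 9: C, bond orders sum to 3 (valence 4) → 1 H
  atom 10: C, bond orders sum to 4 (valence 4) → 0 H
  atom 11: O, bond orders sum to 2 (valence 2) → 0 H
  atom 12: O, bond orders sum to 2 (valence 2) → 0 H
  atom 13: C, bond orders sum to 1 (valence 4) → 3 H
Totals → C:8, H:12, N:2, O:3.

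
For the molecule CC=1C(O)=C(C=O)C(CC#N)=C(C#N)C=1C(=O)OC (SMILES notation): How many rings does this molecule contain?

In SMILES, each pair of matching ring-closure digits denotes one ring-closing bond; the number of such bonds equals the number of independent rings.
Ring-closure bonds here: 1.

1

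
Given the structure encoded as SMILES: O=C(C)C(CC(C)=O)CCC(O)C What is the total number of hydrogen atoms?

18

Walk through each heavy atom and fill implicit hydrogens from standard valence (C 4, N 3, O 2, S 2, halogen 1):
  atom 1: O, bond orders sum to 2 (valence 2) → 0 H
  atom 2: C, bond orders sum to 4 (valence 4) → 0 H
  atom 3: C, bond orders sum to 1 (valence 4) → 3 H
  atom 4: C, bond orders sum to 3 (valence 4) → 1 H
  atom 5: C, bond orders sum to 2 (valence 4) → 2 H
  atom 6: C, bond orders sum to 4 (valence 4) → 0 H
  atom 7: C, bond orders sum to 1 (valence 4) → 3 H
  atom 8: O, bond orders sum to 2 (valence 2) → 0 H
  atom 9: C, bond orders sum to 2 (valence 4) → 2 H
  atom 10: C, bond orders sum to 2 (valence 4) → 2 H
  atom 11: C, bond orders sum to 3 (valence 4) → 1 H
  atom 12: O, bond orders sum to 1 (valence 2) → 1 H
  atom 13: C, bond orders sum to 1 (valence 4) → 3 H
Total hydrogens: 18.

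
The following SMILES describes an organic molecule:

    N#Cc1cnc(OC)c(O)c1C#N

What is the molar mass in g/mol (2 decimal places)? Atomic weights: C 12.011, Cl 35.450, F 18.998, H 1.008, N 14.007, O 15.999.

First, the molecular formula is C8H5N3O2 (counting implicit H from valence).
  C: 8 × 12.011 = 96.088
  H: 5 × 1.008 = 5.040
  N: 3 × 14.007 = 42.021
  O: 2 × 15.999 = 31.998
Sum: 8×12.011 + 5×1.008 + 3×14.007 + 2×15.999 = 175.147 → 175.15 g/mol.

175.15 g/mol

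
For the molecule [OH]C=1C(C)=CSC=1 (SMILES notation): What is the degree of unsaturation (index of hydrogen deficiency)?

Degree of unsaturation = (number of rings) + (number of π bonds).
Ring closures in the SMILES: 1.
π bonds: 2 double bonds (each 1 DoU) → 2 DoU from unsaturation.
Total DoU = 1 + 2 = 3.

3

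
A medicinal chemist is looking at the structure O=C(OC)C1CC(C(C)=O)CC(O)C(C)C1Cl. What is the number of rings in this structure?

In SMILES, each pair of matching ring-closure digits denotes one ring-closing bond; the number of such bonds equals the number of independent rings.
Ring-closure bonds here: 1.

1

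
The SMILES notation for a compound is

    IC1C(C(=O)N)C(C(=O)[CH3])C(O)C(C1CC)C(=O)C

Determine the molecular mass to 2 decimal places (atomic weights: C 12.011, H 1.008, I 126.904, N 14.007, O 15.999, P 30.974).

381.21 g/mol

First, the molecular formula is C13H20INO4 (counting implicit H from valence).
  C: 13 × 12.011 = 156.143
  H: 20 × 1.008 = 20.160
  I: 1 × 126.904 = 126.904
  N: 1 × 14.007 = 14.007
  O: 4 × 15.999 = 63.996
Sum: 13×12.011 + 20×1.008 + 1×126.904 + 1×14.007 + 4×15.999 = 381.210 → 381.21 g/mol.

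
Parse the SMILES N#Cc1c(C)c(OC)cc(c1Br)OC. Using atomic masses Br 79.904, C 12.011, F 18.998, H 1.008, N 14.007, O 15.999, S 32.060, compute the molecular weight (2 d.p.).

256.10 g/mol

First, the molecular formula is C10H10BrNO2 (counting implicit H from valence).
  Br: 1 × 79.904 = 79.904
  C: 10 × 12.011 = 120.110
  H: 10 × 1.008 = 10.080
  N: 1 × 14.007 = 14.007
  O: 2 × 15.999 = 31.998
Sum: 1×79.904 + 10×12.011 + 10×1.008 + 1×14.007 + 2×15.999 = 256.099 → 256.10 g/mol.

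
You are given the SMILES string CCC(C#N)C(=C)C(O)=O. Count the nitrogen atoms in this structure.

Scan the SMILES for N atoms (remember two-letter symbols like Cl and Br are single atoms).
Nitrogen count: 1.

1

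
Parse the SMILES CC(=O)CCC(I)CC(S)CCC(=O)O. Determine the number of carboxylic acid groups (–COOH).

1

The carboxylic acid motif appears at heavy-atom position 13 in the SMILES.
Other groups present: 1 ketone, 1 thiol.
Carboxylic acid count: 1.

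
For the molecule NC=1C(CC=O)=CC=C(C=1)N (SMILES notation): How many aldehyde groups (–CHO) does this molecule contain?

The aldehyde motif appears at heavy-atom position 5 in the SMILES.
Other groups present: 2 primary amine.
Aldehyde count: 1.

1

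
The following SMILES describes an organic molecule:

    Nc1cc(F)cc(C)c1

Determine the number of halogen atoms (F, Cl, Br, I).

1

Halogen atoms appear at heavy-atom position 5 (1×F).
Other groups present: 1 primary amine.
Halogen count: 1.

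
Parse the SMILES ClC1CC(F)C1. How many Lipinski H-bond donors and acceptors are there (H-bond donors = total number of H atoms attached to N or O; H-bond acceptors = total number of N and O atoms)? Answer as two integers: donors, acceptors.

Donors: find every N or O and count the H atoms it carries.
  (no N or O atoms present)
Lipinski HBD = 0.
Acceptors: N atoms = 0, O atoms = 0 → HBA = 0.

0, 0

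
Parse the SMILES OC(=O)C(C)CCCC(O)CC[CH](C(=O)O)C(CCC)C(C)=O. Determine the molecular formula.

C17H30O6

Walk through each heavy atom and fill implicit hydrogens from standard valence (C 4, N 3, O 2, S 2, halogen 1):
  atom 1: O, bond orders sum to 1 (valence 2) → 1 H
  atom 2: C, bond orders sum to 4 (valence 4) → 0 H
  atom 3: O, bond orders sum to 2 (valence 2) → 0 H
  atom 4: C, bond orders sum to 3 (valence 4) → 1 H
  atom 5: C, bond orders sum to 1 (valence 4) → 3 H
  atom 6: C, bond orders sum to 2 (valence 4) → 2 H
  atom 7: C, bond orders sum to 2 (valence 4) → 2 H
  atom 8: C, bond orders sum to 2 (valence 4) → 2 H
  atom 9: C, bond orders sum to 3 (valence 4) → 1 H
  atom 10: O, bond orders sum to 1 (valence 2) → 1 H
  atom 11: C, bond orders sum to 2 (valence 4) → 2 H
  atom 12: C, bond orders sum to 2 (valence 4) → 2 H
  atom 13: C with explicit H count 1
  atom 14: C, bond orders sum to 4 (valence 4) → 0 H
  atom 15: O, bond orders sum to 2 (valence 2) → 0 H
  atom 16: O, bond orders sum to 1 (valence 2) → 1 H
  atom 17: C, bond orders sum to 3 (valence 4) → 1 H
  atom 18: C, bond orders sum to 2 (valence 4) → 2 H
  atom 19: C, bond orders sum to 2 (valence 4) → 2 H
  atom 20: C, bond orders sum to 1 (valence 4) → 3 H
  atom 21: C, bond orders sum to 4 (valence 4) → 0 H
  atom 22: C, bond orders sum to 1 (valence 4) → 3 H
  atom 23: O, bond orders sum to 2 (valence 2) → 0 H
Totals → C:17, H:30, O:6.
In Hill order: C17H30O6.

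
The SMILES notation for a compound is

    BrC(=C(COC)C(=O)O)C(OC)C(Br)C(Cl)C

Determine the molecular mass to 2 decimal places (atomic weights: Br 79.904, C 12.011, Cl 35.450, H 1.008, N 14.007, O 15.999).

394.48 g/mol

First, the molecular formula is C10H15Br2ClO4 (counting implicit H from valence).
  Br: 2 × 79.904 = 159.808
  C: 10 × 12.011 = 120.110
  Cl: 1 × 35.450 = 35.450
  H: 15 × 1.008 = 15.120
  O: 4 × 15.999 = 63.996
Sum: 2×79.904 + 10×12.011 + 1×35.450 + 15×1.008 + 4×15.999 = 394.484 → 394.48 g/mol.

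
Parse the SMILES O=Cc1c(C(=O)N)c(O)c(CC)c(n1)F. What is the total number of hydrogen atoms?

9

Walk through each heavy atom and fill implicit hydrogens from standard valence (C 4, N 3, O 2, S 2, halogen 1); for lowercase aromatic atoms, an aromatic c carries 1 H when it has two neighbours and 0 H with three, and aromatic n carries 0 H:
  atom 1: O, bond orders sum to 2 (valence 2) → 0 H
  atom 2: C, bond orders sum to 3 (valence 4) → 1 H
  atom 3: aromatic c, 3 neighbours → 0 H
  atom 4: aromatic c, 3 neighbours → 0 H
  atom 5: C, bond orders sum to 4 (valence 4) → 0 H
  atom 6: O, bond orders sum to 2 (valence 2) → 0 H
  atom 7: N, bond orders sum to 1 (valence 3) → 2 H
  atom 8: aromatic c, 3 neighbours → 0 H
  atom 9: O, bond orders sum to 1 (valence 2) → 1 H
  atom 10: aromatic c, 3 neighbours → 0 H
  atom 11: C, bond orders sum to 2 (valence 4) → 2 H
  atom 12: C, bond orders sum to 1 (valence 4) → 3 H
  atom 13: aromatic c, 3 neighbours → 0 H
  atom 14: aromatic n, 2 neighbours → 0 H
  atom 15: F (halogen, monovalent) → 0 H
Total hydrogens: 9.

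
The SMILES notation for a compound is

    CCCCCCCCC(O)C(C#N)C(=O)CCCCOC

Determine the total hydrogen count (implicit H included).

Walk through each heavy atom and fill implicit hydrogens from standard valence (C 4, N 3, O 2, S 2, halogen 1):
  atom 1: C, bond orders sum to 1 (valence 4) → 3 H
  atom 2: C, bond orders sum to 2 (valence 4) → 2 H
  atom 3: C, bond orders sum to 2 (valence 4) → 2 H
  atom 4: C, bond orders sum to 2 (valence 4) → 2 H
  atom 5: C, bond orders sum to 2 (valence 4) → 2 H
  atom 6: C, bond orders sum to 2 (valence 4) → 2 H
  atom 7: C, bond orders sum to 2 (valence 4) → 2 H
  atom 8: C, bond orders sum to 2 (valence 4) → 2 H
  atom 9: C, bond orders sum to 3 (valence 4) → 1 H
  atom 10: O, bond orders sum to 1 (valence 2) → 1 H
  atom 11: C, bond orders sum to 3 (valence 4) → 1 H
  atom 12: C, bond orders sum to 4 (valence 4) → 0 H
  atom 13: N, bond orders sum to 3 (valence 3) → 0 H
  atom 14: C, bond orders sum to 4 (valence 4) → 0 H
  atom 15: O, bond orders sum to 2 (valence 2) → 0 H
  atom 16: C, bond orders sum to 2 (valence 4) → 2 H
  atom 17: C, bond orders sum to 2 (valence 4) → 2 H
  atom 18: C, bond orders sum to 2 (valence 4) → 2 H
  atom 19: C, bond orders sum to 2 (valence 4) → 2 H
  atom 20: O, bond orders sum to 2 (valence 2) → 0 H
  atom 21: C, bond orders sum to 1 (valence 4) → 3 H
Total hydrogens: 31.

31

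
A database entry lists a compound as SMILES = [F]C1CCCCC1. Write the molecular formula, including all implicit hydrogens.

C6H11F

Walk through each heavy atom and fill implicit hydrogens from standard valence (C 4, N 3, O 2, S 2, halogen 1):
  atom 1: F with explicit H count 0
  atom 2: C, bond orders sum to 3 (valence 4) → 1 H
  atom 3: C, bond orders sum to 2 (valence 4) → 2 H
  atom 4: C, bond orders sum to 2 (valence 4) → 2 H
  atom 5: C, bond orders sum to 2 (valence 4) → 2 H
  atom 6: C, bond orders sum to 2 (valence 4) → 2 H
  atom 7: C, bond orders sum to 2 (valence 4) → 2 H
Totals → C:6, H:11, F:1.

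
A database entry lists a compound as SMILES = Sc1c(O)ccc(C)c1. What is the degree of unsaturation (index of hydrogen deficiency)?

Molecular formula: C7H8OS.
DoU = (2C + 2 + N − H − X) / 2, where X is the halogen count and O/S are ignored.
    = (2·7 + 2 + 0 − 8 − 0) / 2 = 8 / 2 = 4.

4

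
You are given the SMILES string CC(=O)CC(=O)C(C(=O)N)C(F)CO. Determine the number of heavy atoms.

Every atom symbol written in the SMILES (organic subset) is one heavy atom; implicit H are not written.
Heavy atoms by element → C:8, F:1, N:1, O:4.
Total: 14.

14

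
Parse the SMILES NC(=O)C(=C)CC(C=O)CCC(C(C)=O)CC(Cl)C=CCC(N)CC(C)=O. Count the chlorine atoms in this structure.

1

Scan the SMILES for Cl atoms (remember two-letter symbols like Cl and Br are single atoms).
Chlorine count: 1.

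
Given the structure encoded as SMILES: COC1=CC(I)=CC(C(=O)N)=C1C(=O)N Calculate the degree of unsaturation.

Molecular formula: C9H9IN2O3.
DoU = (2C + 2 + N − H − X) / 2, where X is the halogen count and O/S are ignored.
    = (2·9 + 2 + 2 − 9 − 1) / 2 = 12 / 2 = 6.

6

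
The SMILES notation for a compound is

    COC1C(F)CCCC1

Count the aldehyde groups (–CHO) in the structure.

0

Scan the SMILES for the aldehyde motif — none present.
Groups that are present: 1 ether.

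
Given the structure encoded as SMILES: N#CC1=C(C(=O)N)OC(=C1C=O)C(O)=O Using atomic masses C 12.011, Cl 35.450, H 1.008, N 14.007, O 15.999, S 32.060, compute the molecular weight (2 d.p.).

First, the molecular formula is C8H4N2O5 (counting implicit H from valence).
  C: 8 × 12.011 = 96.088
  H: 4 × 1.008 = 4.032
  N: 2 × 14.007 = 28.014
  O: 5 × 15.999 = 79.995
Sum: 8×12.011 + 4×1.008 + 2×14.007 + 5×15.999 = 208.129 → 208.13 g/mol.

208.13 g/mol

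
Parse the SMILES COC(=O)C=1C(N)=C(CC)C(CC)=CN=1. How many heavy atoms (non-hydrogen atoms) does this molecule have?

Every atom symbol written in the SMILES (organic subset) is one heavy atom; implicit H are not written.
Heavy atoms by element → C:11, N:2, O:2.
Total: 15.

15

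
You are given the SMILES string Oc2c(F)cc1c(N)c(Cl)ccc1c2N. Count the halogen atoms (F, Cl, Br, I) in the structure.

Halogen atoms appear at heavy-atom positions 4, 10 (1×Cl, 1×F).
Other groups present: 1 hydroxyl, 2 primary amine.
Halogen count: 2.

2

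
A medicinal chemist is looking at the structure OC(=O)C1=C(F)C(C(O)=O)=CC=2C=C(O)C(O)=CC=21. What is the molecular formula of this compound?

C12H7FO6

Walk through each heavy atom and fill implicit hydrogens from standard valence (C 4, N 3, O 2, S 2, halogen 1):
  atom 1: O, bond orders sum to 1 (valence 2) → 1 H
  atom 2: C, bond orders sum to 4 (valence 4) → 0 H
  atom 3: O, bond orders sum to 2 (valence 2) → 0 H
  atom 4: C, bond orders sum to 4 (valence 4) → 0 H
  atom 5: C, bond orders sum to 4 (valence 4) → 0 H
  atom 6: F (halogen, monovalent) → 0 H
  atom 7: C, bond orders sum to 4 (valence 4) → 0 H
  atom 8: C, bond orders sum to 4 (valence 4) → 0 H
  atom 9: O, bond orders sum to 1 (valence 2) → 1 H
  atom 10: O, bond orders sum to 2 (valence 2) → 0 H
  atom 11: C, bond orders sum to 3 (valence 4) → 1 H
  atom 12: C, bond orders sum to 4 (valence 4) → 0 H
  atom 13: C, bond orders sum to 3 (valence 4) → 1 H
  atom 14: C, bond orders sum to 4 (valence 4) → 0 H
  atom 15: O, bond orders sum to 1 (valence 2) → 1 H
  atom 16: C, bond orders sum to 4 (valence 4) → 0 H
  atom 17: O, bond orders sum to 1 (valence 2) → 1 H
  atom 18: C, bond orders sum to 3 (valence 4) → 1 H
  atom 19: C, bond orders sum to 4 (valence 4) → 0 H
Totals → C:12, H:7, F:1, O:6.
In Hill order: C12H7FO6.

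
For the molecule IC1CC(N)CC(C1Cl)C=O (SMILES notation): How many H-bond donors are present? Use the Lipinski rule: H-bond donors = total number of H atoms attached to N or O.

Donors: find every N or O and count the H atoms it carries.
  atom 5 (N): bond orders sum to 1 → 2 H
  atom 11 (O): bond orders sum to 2 → 0 H
Lipinski HBD = 2.

2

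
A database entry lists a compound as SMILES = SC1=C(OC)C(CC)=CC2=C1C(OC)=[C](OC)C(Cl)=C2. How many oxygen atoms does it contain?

Scan the SMILES for O atoms (remember two-letter symbols like Cl and Br are single atoms).
Oxygen count: 3.

3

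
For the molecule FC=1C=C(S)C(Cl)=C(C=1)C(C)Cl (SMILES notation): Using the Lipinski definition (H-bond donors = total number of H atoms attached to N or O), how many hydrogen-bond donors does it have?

Donors: find every N or O and count the H atoms it carries.
  (no N or O atoms present)
Lipinski HBD = 0.

0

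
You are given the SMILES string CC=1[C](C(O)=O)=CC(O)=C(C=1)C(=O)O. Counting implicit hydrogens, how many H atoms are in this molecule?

8

Walk through each heavy atom and fill implicit hydrogens from standard valence (C 4, N 3, O 2, S 2, halogen 1):
  atom 1: C, bond orders sum to 1 (valence 4) → 3 H
  atom 2: C, bond orders sum to 4 (valence 4) → 0 H
  atom 3: C with explicit H count 0
  atom 4: C, bond orders sum to 4 (valence 4) → 0 H
  atom 5: O, bond orders sum to 1 (valence 2) → 1 H
  atom 6: O, bond orders sum to 2 (valence 2) → 0 H
  atom 7: C, bond orders sum to 3 (valence 4) → 1 H
  atom 8: C, bond orders sum to 4 (valence 4) → 0 H
  atom 9: O, bond orders sum to 1 (valence 2) → 1 H
  atom 10: C, bond orders sum to 4 (valence 4) → 0 H
  atom 11: C, bond orders sum to 3 (valence 4) → 1 H
  atom 12: C, bond orders sum to 4 (valence 4) → 0 H
  atom 13: O, bond orders sum to 2 (valence 2) → 0 H
  atom 14: O, bond orders sum to 1 (valence 2) → 1 H
Total hydrogens: 8.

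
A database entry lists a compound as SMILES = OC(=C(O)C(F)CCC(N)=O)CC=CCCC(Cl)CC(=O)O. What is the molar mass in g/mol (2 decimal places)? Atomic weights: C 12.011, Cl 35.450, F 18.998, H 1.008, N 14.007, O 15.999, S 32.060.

First, the molecular formula is C14H21ClFNO5 (counting implicit H from valence).
  C: 14 × 12.011 = 168.154
  Cl: 1 × 35.450 = 35.450
  F: 1 × 18.998 = 18.998
  H: 21 × 1.008 = 21.168
  N: 1 × 14.007 = 14.007
  O: 5 × 15.999 = 79.995
Sum: 14×12.011 + 1×35.450 + 1×18.998 + 21×1.008 + 1×14.007 + 5×15.999 = 337.772 → 337.77 g/mol.

337.77 g/mol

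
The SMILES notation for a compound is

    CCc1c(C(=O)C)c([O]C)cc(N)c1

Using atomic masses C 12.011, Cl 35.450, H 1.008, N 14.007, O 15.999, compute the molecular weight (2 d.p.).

First, the molecular formula is C11H15NO2 (counting implicit H from valence).
  C: 11 × 12.011 = 132.121
  H: 15 × 1.008 = 15.120
  N: 1 × 14.007 = 14.007
  O: 2 × 15.999 = 31.998
Sum: 11×12.011 + 15×1.008 + 1×14.007 + 2×15.999 = 193.246 → 193.25 g/mol.

193.25 g/mol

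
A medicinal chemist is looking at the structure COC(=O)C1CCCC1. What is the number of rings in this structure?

In SMILES, each pair of matching ring-closure digits denotes one ring-closing bond; the number of such bonds equals the number of independent rings.
Ring-closure bonds here: 1.

1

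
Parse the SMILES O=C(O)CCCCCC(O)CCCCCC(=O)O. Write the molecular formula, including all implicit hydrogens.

C13H24O5

Walk through each heavy atom and fill implicit hydrogens from standard valence (C 4, N 3, O 2, S 2, halogen 1):
  atom 1: O, bond orders sum to 2 (valence 2) → 0 H
  atom 2: C, bond orders sum to 4 (valence 4) → 0 H
  atom 3: O, bond orders sum to 1 (valence 2) → 1 H
  atom 4: C, bond orders sum to 2 (valence 4) → 2 H
  atom 5: C, bond orders sum to 2 (valence 4) → 2 H
  atom 6: C, bond orders sum to 2 (valence 4) → 2 H
  atom 7: C, bond orders sum to 2 (valence 4) → 2 H
  atom 8: C, bond orders sum to 2 (valence 4) → 2 H
  atom 9: C, bond orders sum to 3 (valence 4) → 1 H
  atom 10: O, bond orders sum to 1 (valence 2) → 1 H
  atom 11: C, bond orders sum to 2 (valence 4) → 2 H
  atom 12: C, bond orders sum to 2 (valence 4) → 2 H
  atom 13: C, bond orders sum to 2 (valence 4) → 2 H
  atom 14: C, bond orders sum to 2 (valence 4) → 2 H
  atom 15: C, bond orders sum to 2 (valence 4) → 2 H
  atom 16: C, bond orders sum to 4 (valence 4) → 0 H
  atom 17: O, bond orders sum to 2 (valence 2) → 0 H
  atom 18: O, bond orders sum to 1 (valence 2) → 1 H
Totals → C:13, H:24, O:5.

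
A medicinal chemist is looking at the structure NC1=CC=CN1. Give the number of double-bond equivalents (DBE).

Molecular formula: C4H6N2.
DoU = (2C + 2 + N − H − X) / 2, where X is the halogen count and O/S are ignored.
    = (2·4 + 2 + 2 − 6 − 0) / 2 = 6 / 2 = 3.

3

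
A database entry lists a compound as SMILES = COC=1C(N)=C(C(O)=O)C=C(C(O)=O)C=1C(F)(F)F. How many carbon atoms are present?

Count every carbon token in the SMILES (each C, including those in ring-closure positions and inside branches).
Carbon count: 10.

10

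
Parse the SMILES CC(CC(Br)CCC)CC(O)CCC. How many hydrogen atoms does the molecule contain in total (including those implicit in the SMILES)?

25

Walk through each heavy atom and fill implicit hydrogens from standard valence (C 4, N 3, O 2, S 2, halogen 1):
  atom 1: C, bond orders sum to 1 (valence 4) → 3 H
  atom 2: C, bond orders sum to 3 (valence 4) → 1 H
  atom 3: C, bond orders sum to 2 (valence 4) → 2 H
  atom 4: C, bond orders sum to 3 (valence 4) → 1 H
  atom 5: Br (halogen, monovalent) → 0 H
  atom 6: C, bond orders sum to 2 (valence 4) → 2 H
  atom 7: C, bond orders sum to 2 (valence 4) → 2 H
  atom 8: C, bond orders sum to 1 (valence 4) → 3 H
  atom 9: C, bond orders sum to 2 (valence 4) → 2 H
  atom 10: C, bond orders sum to 3 (valence 4) → 1 H
  atom 11: O, bond orders sum to 1 (valence 2) → 1 H
  atom 12: C, bond orders sum to 2 (valence 4) → 2 H
  atom 13: C, bond orders sum to 2 (valence 4) → 2 H
  atom 14: C, bond orders sum to 1 (valence 4) → 3 H
Total hydrogens: 25.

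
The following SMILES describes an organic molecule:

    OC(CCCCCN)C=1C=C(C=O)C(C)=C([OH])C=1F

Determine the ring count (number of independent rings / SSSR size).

1

In SMILES, each pair of matching ring-closure digits denotes one ring-closing bond; the number of such bonds equals the number of independent rings.
Ring-closure bonds here: 1.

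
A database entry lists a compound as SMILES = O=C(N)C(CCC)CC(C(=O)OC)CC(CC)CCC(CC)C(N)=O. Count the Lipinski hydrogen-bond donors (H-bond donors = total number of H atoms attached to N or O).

4

Donors: find every N or O and count the H atoms it carries.
  atom 1 (O): bond orders sum to 2 → 0 H
  atom 3 (N): bond orders sum to 1 → 2 H
  atom 11 (O): bond orders sum to 2 → 0 H
  atom 12 (O): bond orders sum to 2 → 0 H
  atom 24 (N): bond orders sum to 1 → 2 H
  atom 25 (O): bond orders sum to 2 → 0 H
Lipinski HBD = 4.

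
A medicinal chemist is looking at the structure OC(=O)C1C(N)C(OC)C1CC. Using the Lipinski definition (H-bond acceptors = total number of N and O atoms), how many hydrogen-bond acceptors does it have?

4

N atoms: 1; O atoms: 3.
Lipinski HBA = 1 + 3 = 4.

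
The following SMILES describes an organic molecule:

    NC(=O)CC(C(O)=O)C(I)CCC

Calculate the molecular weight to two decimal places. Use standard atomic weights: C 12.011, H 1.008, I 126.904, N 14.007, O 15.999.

First, the molecular formula is C8H14INO3 (counting implicit H from valence).
  C: 8 × 12.011 = 96.088
  H: 14 × 1.008 = 14.112
  I: 1 × 126.904 = 126.904
  N: 1 × 14.007 = 14.007
  O: 3 × 15.999 = 47.997
Sum: 8×12.011 + 14×1.008 + 1×126.904 + 1×14.007 + 3×15.999 = 299.108 → 299.11 g/mol.

299.11 g/mol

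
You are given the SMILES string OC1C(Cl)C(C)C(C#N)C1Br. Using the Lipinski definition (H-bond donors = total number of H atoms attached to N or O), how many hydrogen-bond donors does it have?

1

Donors: find every N or O and count the H atoms it carries.
  atom 1 (O): bond orders sum to 1 → 1 H
  atom 9 (N): bond orders sum to 3 → 0 H
Lipinski HBD = 1.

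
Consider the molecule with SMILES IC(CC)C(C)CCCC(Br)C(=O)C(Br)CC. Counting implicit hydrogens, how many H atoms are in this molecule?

Walk through each heavy atom and fill implicit hydrogens from standard valence (C 4, N 3, O 2, S 2, halogen 1):
  atom 1: I (halogen, monovalent) → 0 H
  atom 2: C, bond orders sum to 3 (valence 4) → 1 H
  atom 3: C, bond orders sum to 2 (valence 4) → 2 H
  atom 4: C, bond orders sum to 1 (valence 4) → 3 H
  atom 5: C, bond orders sum to 3 (valence 4) → 1 H
  atom 6: C, bond orders sum to 1 (valence 4) → 3 H
  atom 7: C, bond orders sum to 2 (valence 4) → 2 H
  atom 8: C, bond orders sum to 2 (valence 4) → 2 H
  atom 9: C, bond orders sum to 2 (valence 4) → 2 H
  atom 10: C, bond orders sum to 3 (valence 4) → 1 H
  atom 11: Br (halogen, monovalent) → 0 H
  atom 12: C, bond orders sum to 4 (valence 4) → 0 H
  atom 13: O, bond orders sum to 2 (valence 2) → 0 H
  atom 14: C, bond orders sum to 3 (valence 4) → 1 H
  atom 15: Br (halogen, monovalent) → 0 H
  atom 16: C, bond orders sum to 2 (valence 4) → 2 H
  atom 17: C, bond orders sum to 1 (valence 4) → 3 H
Total hydrogens: 23.

23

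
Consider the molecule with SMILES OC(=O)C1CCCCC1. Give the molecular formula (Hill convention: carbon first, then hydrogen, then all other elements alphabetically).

Walk through each heavy atom and fill implicit hydrogens from standard valence (C 4, N 3, O 2, S 2, halogen 1):
  atom 1: O, bond orders sum to 1 (valence 2) → 1 H
  atom 2: C, bond orders sum to 4 (valence 4) → 0 H
  atom 3: O, bond orders sum to 2 (valence 2) → 0 H
  atom 4: C, bond orders sum to 3 (valence 4) → 1 H
  atom 5: C, bond orders sum to 2 (valence 4) → 2 H
  atom 6: C, bond orders sum to 2 (valence 4) → 2 H
  atom 7: C, bond orders sum to 2 (valence 4) → 2 H
  atom 8: C, bond orders sum to 2 (valence 4) → 2 H
  atom 9: C, bond orders sum to 2 (valence 4) → 2 H
Totals → C:7, H:12, O:2.

C7H12O2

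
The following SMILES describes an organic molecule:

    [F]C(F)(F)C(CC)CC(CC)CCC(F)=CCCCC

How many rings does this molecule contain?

0

In SMILES, each pair of matching ring-closure digits denotes one ring-closing bond; the number of such bonds equals the number of independent rings.
Ring-closure bonds here: 0.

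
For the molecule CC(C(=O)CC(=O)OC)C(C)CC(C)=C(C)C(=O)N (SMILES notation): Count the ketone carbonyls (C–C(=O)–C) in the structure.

The ketone motif appears at heavy-atom position 3 in the SMILES.
Other groups present: 1 alkene, 1 amide, 1 ester.
Ketone count: 1.

1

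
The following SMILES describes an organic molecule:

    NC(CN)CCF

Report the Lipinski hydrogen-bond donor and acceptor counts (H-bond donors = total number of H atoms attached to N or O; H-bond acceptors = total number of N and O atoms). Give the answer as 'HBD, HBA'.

Donors: find every N or O and count the H atoms it carries.
  atom 1 (N): bond orders sum to 1 → 2 H
  atom 4 (N): bond orders sum to 1 → 2 H
Lipinski HBD = 4.
Acceptors: N atoms = 2, O atoms = 0 → HBA = 2.

4, 2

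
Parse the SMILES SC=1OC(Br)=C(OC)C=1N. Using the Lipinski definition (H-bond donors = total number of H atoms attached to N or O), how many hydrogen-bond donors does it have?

Donors: find every N or O and count the H atoms it carries.
  atom 3 (O): bond orders sum to 2 → 0 H
  atom 7 (O): bond orders sum to 2 → 0 H
  atom 10 (N): bond orders sum to 1 → 2 H
Lipinski HBD = 2.

2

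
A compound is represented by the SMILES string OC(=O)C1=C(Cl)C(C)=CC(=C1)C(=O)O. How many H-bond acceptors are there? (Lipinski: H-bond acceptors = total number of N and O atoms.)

N atoms: 0; O atoms: 4.
Lipinski HBA = 0 + 4 = 4.

4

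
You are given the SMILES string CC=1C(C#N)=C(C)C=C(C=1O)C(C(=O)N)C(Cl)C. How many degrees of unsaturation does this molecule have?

Molecular formula: C13H15ClN2O2.
DoU = (2C + 2 + N − H − X) / 2, where X is the halogen count and O/S are ignored.
    = (2·13 + 2 + 2 − 15 − 1) / 2 = 14 / 2 = 7.

7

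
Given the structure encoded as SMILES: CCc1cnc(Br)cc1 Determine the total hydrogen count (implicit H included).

Walk through each heavy atom and fill implicit hydrogens from standard valence (C 4, N 3, O 2, S 2, halogen 1); for lowercase aromatic atoms, an aromatic c carries 1 H when it has two neighbours and 0 H with three, and aromatic n carries 0 H:
  atom 1: C, bond orders sum to 1 (valence 4) → 3 H
  atom 2: C, bond orders sum to 2 (valence 4) → 2 H
  atom 3: aromatic c, 3 neighbours → 0 H
  atom 4: aromatic c, 2 neighbours → 1 H
  atom 5: aromatic n, 2 neighbours → 0 H
  atom 6: aromatic c, 3 neighbours → 0 H
  atom 7: Br (halogen, monovalent) → 0 H
  atom 8: aromatic c, 2 neighbours → 1 H
  atom 9: aromatic c, 2 neighbours → 1 H
Total hydrogens: 8.

8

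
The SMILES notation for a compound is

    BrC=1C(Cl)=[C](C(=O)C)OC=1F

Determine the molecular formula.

Walk through each heavy atom and fill implicit hydrogens from standard valence (C 4, N 3, O 2, S 2, halogen 1):
  atom 1: Br (halogen, monovalent) → 0 H
  atom 2: C, bond orders sum to 4 (valence 4) → 0 H
  atom 3: C, bond orders sum to 4 (valence 4) → 0 H
  atom 4: Cl (halogen, monovalent) → 0 H
  atom 5: C with explicit H count 0
  atom 6: C, bond orders sum to 4 (valence 4) → 0 H
  atom 7: O, bond orders sum to 2 (valence 2) → 0 H
  atom 8: C, bond orders sum to 1 (valence 4) → 3 H
  atom 9: O, bond orders sum to 2 (valence 2) → 0 H
  atom 10: C, bond orders sum to 4 (valence 4) → 0 H
  atom 11: F (halogen, monovalent) → 0 H
Totals → C:6, H:3, Br:1, Cl:1, F:1, O:2.
In Hill order: C6H3BrClFO2.

C6H3BrClFO2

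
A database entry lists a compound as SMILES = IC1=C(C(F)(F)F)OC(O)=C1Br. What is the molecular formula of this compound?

Walk through each heavy atom and fill implicit hydrogens from standard valence (C 4, N 3, O 2, S 2, halogen 1):
  atom 1: I (halogen, monovalent) → 0 H
  atom 2: C, bond orders sum to 4 (valence 4) → 0 H
  atom 3: C, bond orders sum to 4 (valence 4) → 0 H
  atom 4: C, bond orders sum to 4 (valence 4) → 0 H
  atom 5: F (halogen, monovalent) → 0 H
  atom 6: F (halogen, monovalent) → 0 H
  atom 7: F (halogen, monovalent) → 0 H
  atom 8: O, bond orders sum to 2 (valence 2) → 0 H
  atom 9: C, bond orders sum to 4 (valence 4) → 0 H
  atom 10: O, bond orders sum to 1 (valence 2) → 1 H
  atom 11: C, bond orders sum to 4 (valence 4) → 0 H
  atom 12: Br (halogen, monovalent) → 0 H
Totals → C:5, H:1, Br:1, F:3, I:1, O:2.
In Hill order: C5HBrF3IO2.

C5HBrF3IO2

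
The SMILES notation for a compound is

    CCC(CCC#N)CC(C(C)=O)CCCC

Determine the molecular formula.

C14H25NO

Walk through each heavy atom and fill implicit hydrogens from standard valence (C 4, N 3, O 2, S 2, halogen 1):
  atom 1: C, bond orders sum to 1 (valence 4) → 3 H
  atom 2: C, bond orders sum to 2 (valence 4) → 2 H
  atom 3: C, bond orders sum to 3 (valence 4) → 1 H
  atom 4: C, bond orders sum to 2 (valence 4) → 2 H
  atom 5: C, bond orders sum to 2 (valence 4) → 2 H
  atom 6: C, bond orders sum to 4 (valence 4) → 0 H
  atom 7: N, bond orders sum to 3 (valence 3) → 0 H
  atom 8: C, bond orders sum to 2 (valence 4) → 2 H
  atom 9: C, bond orders sum to 3 (valence 4) → 1 H
  atom 10: C, bond orders sum to 4 (valence 4) → 0 H
  atom 11: C, bond orders sum to 1 (valence 4) → 3 H
  atom 12: O, bond orders sum to 2 (valence 2) → 0 H
  atom 13: C, bond orders sum to 2 (valence 4) → 2 H
  atom 14: C, bond orders sum to 2 (valence 4) → 2 H
  atom 15: C, bond orders sum to 2 (valence 4) → 2 H
  atom 16: C, bond orders sum to 1 (valence 4) → 3 H
Totals → C:14, H:25, N:1, O:1.
In Hill order: C14H25NO.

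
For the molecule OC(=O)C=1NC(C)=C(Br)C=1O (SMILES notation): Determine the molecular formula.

C6H6BrNO3

Walk through each heavy atom and fill implicit hydrogens from standard valence (C 4, N 3, O 2, S 2, halogen 1):
  atom 1: O, bond orders sum to 1 (valence 2) → 1 H
  atom 2: C, bond orders sum to 4 (valence 4) → 0 H
  atom 3: O, bond orders sum to 2 (valence 2) → 0 H
  atom 4: C, bond orders sum to 4 (valence 4) → 0 H
  atom 5: N, bond orders sum to 2 (valence 3) → 1 H
  atom 6: C, bond orders sum to 4 (valence 4) → 0 H
  atom 7: C, bond orders sum to 1 (valence 4) → 3 H
  atom 8: C, bond orders sum to 4 (valence 4) → 0 H
  atom 9: Br (halogen, monovalent) → 0 H
  atom 10: C, bond orders sum to 4 (valence 4) → 0 H
  atom 11: O, bond orders sum to 1 (valence 2) → 1 H
Totals → C:6, H:6, Br:1, N:1, O:3.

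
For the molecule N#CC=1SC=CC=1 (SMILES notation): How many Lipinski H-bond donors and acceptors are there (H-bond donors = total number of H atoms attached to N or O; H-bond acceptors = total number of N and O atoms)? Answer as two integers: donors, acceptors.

Donors: find every N or O and count the H atoms it carries.
  atom 1 (N): bond orders sum to 3 → 0 H
Lipinski HBD = 0.
Acceptors: N atoms = 1, O atoms = 0 → HBA = 1.

0, 1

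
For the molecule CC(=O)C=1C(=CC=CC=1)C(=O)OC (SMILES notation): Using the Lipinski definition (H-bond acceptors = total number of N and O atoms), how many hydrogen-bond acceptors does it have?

N atoms: 0; O atoms: 3.
Lipinski HBA = 0 + 3 = 3.

3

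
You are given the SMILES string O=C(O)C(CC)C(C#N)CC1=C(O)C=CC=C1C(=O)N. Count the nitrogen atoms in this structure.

Scan the SMILES for N atoms (remember two-letter symbols like Cl and Br are single atoms).
Nitrogen count: 2.

2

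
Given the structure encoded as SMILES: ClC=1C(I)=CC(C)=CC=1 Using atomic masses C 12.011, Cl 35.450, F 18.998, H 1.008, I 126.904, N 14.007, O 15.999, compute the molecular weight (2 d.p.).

First, the molecular formula is C7H6ClI (counting implicit H from valence).
  C: 7 × 12.011 = 84.077
  Cl: 1 × 35.450 = 35.450
  H: 6 × 1.008 = 6.048
  I: 1 × 126.904 = 126.904
Sum: 7×12.011 + 1×35.450 + 6×1.008 + 1×126.904 = 252.479 → 252.48 g/mol.

252.48 g/mol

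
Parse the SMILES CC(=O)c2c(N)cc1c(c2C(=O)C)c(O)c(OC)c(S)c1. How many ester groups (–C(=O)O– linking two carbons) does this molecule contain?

Scan the SMILES for the ester motif — none present.
Groups that are present: 1 ether, 1 hydroxyl, 2 ketone, 1 primary amine, 1 thiol.

0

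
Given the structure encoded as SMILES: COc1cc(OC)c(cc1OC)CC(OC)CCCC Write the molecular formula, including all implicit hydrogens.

C16H26O4

Walk through each heavy atom and fill implicit hydrogens from standard valence (C 4, N 3, O 2, S 2, halogen 1); for lowercase aromatic atoms, an aromatic c carries 1 H when it has two neighbours and 0 H with three, and aromatic n carries 0 H:
  atom 1: C, bond orders sum to 1 (valence 4) → 3 H
  atom 2: O, bond orders sum to 2 (valence 2) → 0 H
  atom 3: aromatic c, 3 neighbours → 0 H
  atom 4: aromatic c, 2 neighbours → 1 H
  atom 5: aromatic c, 3 neighbours → 0 H
  atom 6: O, bond orders sum to 2 (valence 2) → 0 H
  atom 7: C, bond orders sum to 1 (valence 4) → 3 H
  atom 8: aromatic c, 3 neighbours → 0 H
  atom 9: aromatic c, 2 neighbours → 1 H
  atom 10: aromatic c, 3 neighbours → 0 H
  atom 11: O, bond orders sum to 2 (valence 2) → 0 H
  atom 12: C, bond orders sum to 1 (valence 4) → 3 H
  atom 13: C, bond orders sum to 2 (valence 4) → 2 H
  atom 14: C, bond orders sum to 3 (valence 4) → 1 H
  atom 15: O, bond orders sum to 2 (valence 2) → 0 H
  atom 16: C, bond orders sum to 1 (valence 4) → 3 H
  atom 17: C, bond orders sum to 2 (valence 4) → 2 H
  atom 18: C, bond orders sum to 2 (valence 4) → 2 H
  atom 19: C, bond orders sum to 2 (valence 4) → 2 H
  atom 20: C, bond orders sum to 1 (valence 4) → 3 H
Totals → C:16, H:26, O:4.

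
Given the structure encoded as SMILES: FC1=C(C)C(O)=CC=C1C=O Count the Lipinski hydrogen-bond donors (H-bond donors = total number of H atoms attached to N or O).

1

Donors: find every N or O and count the H atoms it carries.
  atom 6 (O): bond orders sum to 1 → 1 H
  atom 11 (O): bond orders sum to 2 → 0 H
Lipinski HBD = 1.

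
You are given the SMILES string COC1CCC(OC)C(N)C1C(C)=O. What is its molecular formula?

Walk through each heavy atom and fill implicit hydrogens from standard valence (C 4, N 3, O 2, S 2, halogen 1):
  atom 1: C, bond orders sum to 1 (valence 4) → 3 H
  atom 2: O, bond orders sum to 2 (valence 2) → 0 H
  atom 3: C, bond orders sum to 3 (valence 4) → 1 H
  atom 4: C, bond orders sum to 2 (valence 4) → 2 H
  atom 5: C, bond orders sum to 2 (valence 4) → 2 H
  atom 6: C, bond orders sum to 3 (valence 4) → 1 H
  atom 7: O, bond orders sum to 2 (valence 2) → 0 H
  atom 8: C, bond orders sum to 1 (valence 4) → 3 H
  atom 9: C, bond orders sum to 3 (valence 4) → 1 H
  atom 10: N, bond orders sum to 1 (valence 3) → 2 H
  atom 11: C, bond orders sum to 3 (valence 4) → 1 H
  atom 12: C, bond orders sum to 4 (valence 4) → 0 H
  atom 13: C, bond orders sum to 1 (valence 4) → 3 H
  atom 14: O, bond orders sum to 2 (valence 2) → 0 H
Totals → C:10, H:19, N:1, O:3.

C10H19NO3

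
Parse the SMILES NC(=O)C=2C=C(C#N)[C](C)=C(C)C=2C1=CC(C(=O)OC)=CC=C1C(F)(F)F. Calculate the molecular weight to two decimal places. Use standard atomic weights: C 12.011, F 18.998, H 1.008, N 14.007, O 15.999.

First, the molecular formula is C19H15F3N2O3 (counting implicit H from valence).
  C: 19 × 12.011 = 228.209
  F: 3 × 18.998 = 56.994
  H: 15 × 1.008 = 15.120
  N: 2 × 14.007 = 28.014
  O: 3 × 15.999 = 47.997
Sum: 19×12.011 + 3×18.998 + 15×1.008 + 2×14.007 + 3×15.999 = 376.334 → 376.33 g/mol.

376.33 g/mol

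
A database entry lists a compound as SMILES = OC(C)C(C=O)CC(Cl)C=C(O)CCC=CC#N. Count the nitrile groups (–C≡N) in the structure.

1

The nitrile motif appears at heavy-atom position 17 in the SMILES.
Other groups present: 1 aldehyde, 2 alkene, 2 hydroxyl.
Nitrile count: 1.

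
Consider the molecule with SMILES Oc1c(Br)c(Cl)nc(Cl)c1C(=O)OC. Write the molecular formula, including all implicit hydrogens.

Walk through each heavy atom and fill implicit hydrogens from standard valence (C 4, N 3, O 2, S 2, halogen 1); for lowercase aromatic atoms, an aromatic c carries 1 H when it has two neighbours and 0 H with three, and aromatic n carries 0 H:
  atom 1: O, bond orders sum to 1 (valence 2) → 1 H
  atom 2: aromatic c, 3 neighbours → 0 H
  atom 3: aromatic c, 3 neighbours → 0 H
  atom 4: Br (halogen, monovalent) → 0 H
  atom 5: aromatic c, 3 neighbours → 0 H
  atom 6: Cl (halogen, monovalent) → 0 H
  atom 7: aromatic n, 2 neighbours → 0 H
  atom 8: aromatic c, 3 neighbours → 0 H
  atom 9: Cl (halogen, monovalent) → 0 H
  atom 10: aromatic c, 3 neighbours → 0 H
  atom 11: C, bond orders sum to 4 (valence 4) → 0 H
  atom 12: O, bond orders sum to 2 (valence 2) → 0 H
  atom 13: O, bond orders sum to 2 (valence 2) → 0 H
  atom 14: C, bond orders sum to 1 (valence 4) → 3 H
Totals → C:7, H:4, Br:1, Cl:2, N:1, O:3.

C7H4BrCl2NO3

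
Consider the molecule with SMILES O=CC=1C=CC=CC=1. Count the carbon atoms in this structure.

7

Count every carbon token in the SMILES (each C, including those in ring-closure positions and inside branches).
Carbon count: 7.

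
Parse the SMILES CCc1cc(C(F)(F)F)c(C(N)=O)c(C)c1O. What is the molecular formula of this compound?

Walk through each heavy atom and fill implicit hydrogens from standard valence (C 4, N 3, O 2, S 2, halogen 1); for lowercase aromatic atoms, an aromatic c carries 1 H when it has two neighbours and 0 H with three, and aromatic n carries 0 H:
  atom 1: C, bond orders sum to 1 (valence 4) → 3 H
  atom 2: C, bond orders sum to 2 (valence 4) → 2 H
  atom 3: aromatic c, 3 neighbours → 0 H
  atom 4: aromatic c, 2 neighbours → 1 H
  atom 5: aromatic c, 3 neighbours → 0 H
  atom 6: C, bond orders sum to 4 (valence 4) → 0 H
  atom 7: F (halogen, monovalent) → 0 H
  atom 8: F (halogen, monovalent) → 0 H
  atom 9: F (halogen, monovalent) → 0 H
  atom 10: aromatic c, 3 neighbours → 0 H
  atom 11: C, bond orders sum to 4 (valence 4) → 0 H
  atom 12: N, bond orders sum to 1 (valence 3) → 2 H
  atom 13: O, bond orders sum to 2 (valence 2) → 0 H
  atom 14: aromatic c, 3 neighbours → 0 H
  atom 15: C, bond orders sum to 1 (valence 4) → 3 H
  atom 16: aromatic c, 3 neighbours → 0 H
  atom 17: O, bond orders sum to 1 (valence 2) → 1 H
Totals → C:11, H:12, F:3, N:1, O:2.

C11H12F3NO2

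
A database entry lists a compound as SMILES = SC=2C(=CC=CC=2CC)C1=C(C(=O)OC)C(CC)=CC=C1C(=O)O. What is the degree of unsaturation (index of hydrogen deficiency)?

Molecular formula: C19H20O4S.
DoU = (2C + 2 + N − H − X) / 2, where X is the halogen count and O/S are ignored.
    = (2·19 + 2 + 0 − 20 − 0) / 2 = 20 / 2 = 10.

10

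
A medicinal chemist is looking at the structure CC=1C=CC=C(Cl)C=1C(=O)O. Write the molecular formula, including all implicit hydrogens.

C8H7ClO2

Walk through each heavy atom and fill implicit hydrogens from standard valence (C 4, N 3, O 2, S 2, halogen 1):
  atom 1: C, bond orders sum to 1 (valence 4) → 3 H
  atom 2: C, bond orders sum to 4 (valence 4) → 0 H
  atom 3: C, bond orders sum to 3 (valence 4) → 1 H
  atom 4: C, bond orders sum to 3 (valence 4) → 1 H
  atom 5: C, bond orders sum to 3 (valence 4) → 1 H
  atom 6: C, bond orders sum to 4 (valence 4) → 0 H
  atom 7: Cl (halogen, monovalent) → 0 H
  atom 8: C, bond orders sum to 4 (valence 4) → 0 H
  atom 9: C, bond orders sum to 4 (valence 4) → 0 H
  atom 10: O, bond orders sum to 2 (valence 2) → 0 H
  atom 11: O, bond orders sum to 1 (valence 2) → 1 H
Totals → C:8, H:7, Cl:1, O:2.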